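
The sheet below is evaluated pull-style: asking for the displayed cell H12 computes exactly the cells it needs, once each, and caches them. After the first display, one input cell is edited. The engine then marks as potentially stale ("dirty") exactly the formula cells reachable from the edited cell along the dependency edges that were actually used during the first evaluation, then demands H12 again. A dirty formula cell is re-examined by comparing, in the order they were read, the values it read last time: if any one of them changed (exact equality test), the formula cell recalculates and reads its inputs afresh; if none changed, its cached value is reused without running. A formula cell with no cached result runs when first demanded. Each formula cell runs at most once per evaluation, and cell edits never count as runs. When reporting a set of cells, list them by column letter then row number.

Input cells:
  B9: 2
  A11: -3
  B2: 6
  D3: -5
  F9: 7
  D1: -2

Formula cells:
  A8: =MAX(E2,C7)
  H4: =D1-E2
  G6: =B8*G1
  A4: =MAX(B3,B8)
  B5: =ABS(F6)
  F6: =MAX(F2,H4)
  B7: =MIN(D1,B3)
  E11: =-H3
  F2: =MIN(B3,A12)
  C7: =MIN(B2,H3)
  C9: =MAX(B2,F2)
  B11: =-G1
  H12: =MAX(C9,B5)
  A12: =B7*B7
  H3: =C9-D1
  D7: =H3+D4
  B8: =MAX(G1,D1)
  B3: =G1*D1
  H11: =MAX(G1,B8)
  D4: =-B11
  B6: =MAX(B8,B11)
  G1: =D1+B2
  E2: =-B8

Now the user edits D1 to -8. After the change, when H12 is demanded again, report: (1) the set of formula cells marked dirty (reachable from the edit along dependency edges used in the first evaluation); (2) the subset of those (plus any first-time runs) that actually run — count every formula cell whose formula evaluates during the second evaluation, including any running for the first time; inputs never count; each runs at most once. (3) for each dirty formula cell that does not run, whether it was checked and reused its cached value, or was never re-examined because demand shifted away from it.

First demand of the output computes:
  G1 = -2 + 6 = 4
  B3 = 4 * -2 = -8
  B7 = MIN(-2, -8) = -8
  A12 = -8 * -8 = 64
  B8 = MAX(4, -2) = 4
  E2 = -(4) = -4
  F2 = MIN(-8, 64) = -8
  C9 = MAX(6, -8) = 6
  H4 = -2 - -4 = 2
  F6 = MAX(-8, 2) = 2
  B5 = ABS(2) = 2
  H12 = MAX(6, 2) = 6

After the edit, cleaning proceeds:
  G1: a read changed (D1 -2->-8) — executes, giving -2.
  B3: a read changed (G1 4->-2; D1 -2->-8) — executes, giving 16.
  B7: a read changed (D1 -2->-8; B3 -8->16) — executes, giving -8 — identical to its old value.
  A12: dirty, but its reads are unchanged (B7 unchanged, B7 unchanged); cached 64 stands.
  B8: a read changed (G1 4->-2; D1 -2->-8) — executes, giving -2.
  E2: a read changed (B8 4->-2) — executes, giving 2.
  F2: a read changed (B3 -8->16) — executes, giving 16.
  C9: a read changed (F2 -8->16) — executes, giving 16.
  H4: a read changed (D1 -2->-8; E2 -4->2) — executes, giving -10.
  F6: a read changed (F2 -8->16; H4 2->-10) — executes, giving 16.
  B5: a read changed (F6 2->16) — executes, giving 16.
  H12: a read changed (C9 6->16; B5 2->16) — executes, giving 16.

Note where the cutoff bites: A12 is checked, finds nothing changed, and keeps its cache.

The edit dirties: A12, B3, B5, B7, B8, C9, E2, F2, F6, G1, H4, H12.
11 formula cells run: B3, B5, B7, B8, C9, E2, F2, F6, G1, H4, H12.
Cache hits after checking: A12.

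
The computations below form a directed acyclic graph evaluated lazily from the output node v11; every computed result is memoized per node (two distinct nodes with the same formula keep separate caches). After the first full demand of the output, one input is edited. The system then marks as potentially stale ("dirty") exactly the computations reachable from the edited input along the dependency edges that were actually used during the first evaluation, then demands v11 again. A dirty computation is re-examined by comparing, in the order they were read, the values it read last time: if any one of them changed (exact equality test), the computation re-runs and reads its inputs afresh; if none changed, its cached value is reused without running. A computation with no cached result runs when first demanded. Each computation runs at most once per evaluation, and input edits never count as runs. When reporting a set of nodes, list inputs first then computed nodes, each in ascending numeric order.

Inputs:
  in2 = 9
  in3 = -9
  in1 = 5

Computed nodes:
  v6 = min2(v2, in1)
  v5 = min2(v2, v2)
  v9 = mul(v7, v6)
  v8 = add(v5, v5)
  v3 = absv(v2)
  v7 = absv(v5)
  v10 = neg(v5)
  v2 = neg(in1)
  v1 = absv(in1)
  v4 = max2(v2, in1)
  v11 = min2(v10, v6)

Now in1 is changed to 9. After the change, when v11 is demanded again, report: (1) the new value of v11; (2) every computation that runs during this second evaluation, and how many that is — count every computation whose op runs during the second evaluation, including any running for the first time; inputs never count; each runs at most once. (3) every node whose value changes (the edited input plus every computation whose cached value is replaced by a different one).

Demanding v11 again yields -9.
5 computations run: v2, v5, v6, v10, v11.
The nodes whose values change: in1, v2, v5, v6, v10, v11.

First demand of the output computes:
  v2 = neg(5) = -5
  v5 = min2(-5, -5) = -5
  v6 = min2(-5, 5) = -5
  v10 = neg(-5) = 5
  v11 = min2(5, -5) = -5

After the edit, cleaning proceeds:
  v2: a read changed (in1 5->9) — executes, giving -9.
  v5: a read changed (v2 -5->-9; v2 -5->-9) — executes, giving -9.
  v6: a read changed (v2 -5->-9; in1 5->9) — executes, giving -9.
  v10: a read changed (v5 -5->-9) — executes, giving 9.
  v11: a read changed (v10 5->9; v6 -5->-9) — executes, giving -9.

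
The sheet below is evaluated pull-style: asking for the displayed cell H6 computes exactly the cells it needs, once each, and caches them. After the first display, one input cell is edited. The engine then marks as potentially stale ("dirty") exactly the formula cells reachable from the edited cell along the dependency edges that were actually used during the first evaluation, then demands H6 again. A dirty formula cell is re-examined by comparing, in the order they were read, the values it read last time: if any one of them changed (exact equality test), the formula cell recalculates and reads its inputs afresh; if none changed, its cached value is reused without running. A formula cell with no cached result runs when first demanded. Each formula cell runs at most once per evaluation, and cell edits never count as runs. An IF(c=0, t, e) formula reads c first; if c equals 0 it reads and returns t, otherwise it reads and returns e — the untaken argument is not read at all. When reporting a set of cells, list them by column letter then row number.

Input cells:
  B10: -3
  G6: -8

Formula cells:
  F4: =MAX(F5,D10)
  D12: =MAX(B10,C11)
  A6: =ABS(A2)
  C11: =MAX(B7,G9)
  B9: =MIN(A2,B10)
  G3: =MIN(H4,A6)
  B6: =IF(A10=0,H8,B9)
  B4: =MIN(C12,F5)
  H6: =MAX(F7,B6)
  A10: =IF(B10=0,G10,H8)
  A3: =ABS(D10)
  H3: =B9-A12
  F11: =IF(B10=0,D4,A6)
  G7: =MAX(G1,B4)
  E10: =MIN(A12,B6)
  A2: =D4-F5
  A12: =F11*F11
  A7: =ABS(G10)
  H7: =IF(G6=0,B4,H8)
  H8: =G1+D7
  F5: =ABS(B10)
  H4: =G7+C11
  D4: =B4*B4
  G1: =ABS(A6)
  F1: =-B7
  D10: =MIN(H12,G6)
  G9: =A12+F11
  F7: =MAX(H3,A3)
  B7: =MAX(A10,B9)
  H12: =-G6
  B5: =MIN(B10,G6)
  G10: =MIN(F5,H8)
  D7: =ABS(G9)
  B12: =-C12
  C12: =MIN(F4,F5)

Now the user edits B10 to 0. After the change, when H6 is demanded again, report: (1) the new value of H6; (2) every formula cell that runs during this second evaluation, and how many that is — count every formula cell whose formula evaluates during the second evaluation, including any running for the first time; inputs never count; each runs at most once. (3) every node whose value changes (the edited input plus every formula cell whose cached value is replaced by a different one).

Demanding H6 again yields 8.
20 formula cells run: A2, A6, A10, A12, B4, B6, B9, C12, D4, D7, F4, F5, F7, F11, G1, G9, G10, H3, H6, H8.
The nodes whose values change: A2, A6, A10, A12, B4, B6, B9, B10, C12, D4, D7, F4, F5, F11, G1, G9, H3, H8.
Note the branch switch — G10 had no cache and runs now for the first time.

First demand of the output computes:
  F5 = ABS(-3) = 3
  H12 = -(-8) = 8
  D10 = MIN(8, -8) = -8
  A3 = ABS(-8) = 8
  F4 = MAX(3, -8) = 3
  C12 = MIN(3, 3) = 3
  B4 = MIN(3, 3) = 3
  D4 = 3 * 3 = 9
  A2 = 9 - 3 = 6
  A6 = ABS(6) = 6
  B9 = MIN(6, -3) = -3
  F11 = IF(B10=0: B10=-3 -> else branch A6) = 6
  A12 = 6 * 6 = 36
  G1 = ABS(6) = 6
  G9 = 36 + 6 = 42
  D7 = ABS(42) = 42
  H3 = -3 - 36 = -39
  F7 = MAX(-39, 8) = 8
  H8 = 6 + 42 = 48
  A10 = IF(B10=0: B10=-3 -> else branch H8) = 48
  B6 = IF(A10=0: A10=48 -> else branch B9) = -3
  H6 = MAX(8, -3) = 8

After the edit, cleaning proceeds:
  F5: a read changed (B10 -3->0) — executes, giving 0.
  F4: a read changed (F5 3->0) — executes, giving 0.
  C12: a read changed (F4 3->0; F5 3->0) — executes, giving 0.
  B4: a read changed (C12 3->0; F5 3->0) — executes, giving 0.
  D4: a read changed (B4 3->0; B4 3->0) — executes, giving 0.
  A2: a read changed (D4 9->0; F5 3->0) — executes, giving 0.
  A6: a read changed (A2 6->0) — executes, giving 0.
  B9: a read changed (A2 6->0; B10 -3->0) — executes, giving 0.
  F11: a read changed (B10 -3->0; A6 6->0) — executes, giving 0.
  A12: a read changed (F11 6->0; F11 6->0) — executes, giving 0.
  G1: a read changed (A6 6->0) — executes, giving 0.
  G9: a read changed (A12 36->0; F11 6->0) — executes, giving 0.
  D7: a read changed (G9 42->0) — executes, giving 0.
  H3: a read changed (B9 -3->0; A12 36->0) — executes, giving 0.
  F7: a read changed (H3 -39->0) — executes, giving 8 — identical to its old value.
  H8: a read changed (G1 6->0; D7 42->0) — executes, giving 0.
  G10: had never run; runs now, result 0.
  A10: a read changed (B10 -3->0; H8 48->0) — executes, giving 0.
  B6: a read changed (A10 48->0; B9 -3->0) — executes, giving 0.
  H6: a read changed (B6 -3->0) — executes, giving 8 — identical to its old value.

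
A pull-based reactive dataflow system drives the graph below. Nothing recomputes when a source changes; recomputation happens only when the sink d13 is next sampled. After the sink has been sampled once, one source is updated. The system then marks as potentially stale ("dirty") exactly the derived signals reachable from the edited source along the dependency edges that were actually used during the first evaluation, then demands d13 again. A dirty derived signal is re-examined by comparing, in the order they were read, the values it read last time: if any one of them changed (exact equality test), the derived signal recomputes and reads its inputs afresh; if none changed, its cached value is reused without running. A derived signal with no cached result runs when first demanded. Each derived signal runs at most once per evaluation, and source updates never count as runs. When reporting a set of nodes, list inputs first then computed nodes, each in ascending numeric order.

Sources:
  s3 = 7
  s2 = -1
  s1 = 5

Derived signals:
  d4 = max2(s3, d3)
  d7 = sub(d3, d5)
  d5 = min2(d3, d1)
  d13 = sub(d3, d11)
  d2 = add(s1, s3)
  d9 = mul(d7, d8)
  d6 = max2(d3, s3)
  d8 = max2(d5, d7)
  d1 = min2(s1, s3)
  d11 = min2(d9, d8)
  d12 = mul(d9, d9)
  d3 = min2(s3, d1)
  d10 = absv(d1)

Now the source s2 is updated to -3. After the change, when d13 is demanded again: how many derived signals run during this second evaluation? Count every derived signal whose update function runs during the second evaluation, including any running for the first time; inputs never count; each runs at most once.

Derived signals that run: none — 0 in total.
Key observation: s2 is never demanded by the output, so the edit triggers no recomputation at all.

First evaluation (everything demanded from the output):
  d1 = min2(5, 7) = 5
  d3 = min2(7, 5) = 5
  d5 = min2(5, 5) = 5
  d7 = sub(5, 5) = 0
  d8 = max2(5, 0) = 5
  d9 = mul(0, 5) = 0
  d11 = min2(0, 5) = 0
  d13 = sub(5, 0) = 5

Propagation after the edit:
  s2 feeds no computation that the output demands — nothing is marked dirty and nothing runs.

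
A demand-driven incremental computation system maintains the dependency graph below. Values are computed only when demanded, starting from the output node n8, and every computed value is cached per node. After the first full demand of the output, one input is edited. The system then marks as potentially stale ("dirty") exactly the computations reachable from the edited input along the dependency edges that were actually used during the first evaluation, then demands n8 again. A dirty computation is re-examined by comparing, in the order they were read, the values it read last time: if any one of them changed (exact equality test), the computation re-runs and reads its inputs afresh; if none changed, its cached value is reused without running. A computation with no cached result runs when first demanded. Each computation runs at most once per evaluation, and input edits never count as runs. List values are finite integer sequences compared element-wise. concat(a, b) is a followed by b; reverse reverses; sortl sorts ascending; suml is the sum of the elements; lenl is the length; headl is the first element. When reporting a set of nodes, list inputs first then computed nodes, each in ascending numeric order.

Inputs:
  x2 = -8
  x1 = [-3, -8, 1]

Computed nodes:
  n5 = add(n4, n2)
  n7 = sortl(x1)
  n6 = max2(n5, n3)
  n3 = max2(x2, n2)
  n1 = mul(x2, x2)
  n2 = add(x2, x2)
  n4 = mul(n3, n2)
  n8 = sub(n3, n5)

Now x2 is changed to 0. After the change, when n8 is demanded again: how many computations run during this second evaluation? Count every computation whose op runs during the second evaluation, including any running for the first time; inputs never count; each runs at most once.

Computations that run: n2, n3, n4, n5, n8 — 5 in total.

First evaluation (everything demanded from the output):
  n2 = add(-8, -8) = -16
  n3 = max2(-8, -16) = -8
  n4 = mul(-8, -16) = 128
  n5 = add(128, -16) = 112
  n8 = sub(-8, 112) = -120

Propagation after the edit:
  n2: runs — x2 -8->0; x2 -8->0; result 0.
  n3: runs — x2 -8->0; n2 -16->0; result 0.
  n4: runs — n3 -8->0; n2 -16->0; result 0.
  n5: runs — n4 128->0; n2 -16->0; result 0.
  n8: runs — n3 -8->0; n5 112->0; result 0.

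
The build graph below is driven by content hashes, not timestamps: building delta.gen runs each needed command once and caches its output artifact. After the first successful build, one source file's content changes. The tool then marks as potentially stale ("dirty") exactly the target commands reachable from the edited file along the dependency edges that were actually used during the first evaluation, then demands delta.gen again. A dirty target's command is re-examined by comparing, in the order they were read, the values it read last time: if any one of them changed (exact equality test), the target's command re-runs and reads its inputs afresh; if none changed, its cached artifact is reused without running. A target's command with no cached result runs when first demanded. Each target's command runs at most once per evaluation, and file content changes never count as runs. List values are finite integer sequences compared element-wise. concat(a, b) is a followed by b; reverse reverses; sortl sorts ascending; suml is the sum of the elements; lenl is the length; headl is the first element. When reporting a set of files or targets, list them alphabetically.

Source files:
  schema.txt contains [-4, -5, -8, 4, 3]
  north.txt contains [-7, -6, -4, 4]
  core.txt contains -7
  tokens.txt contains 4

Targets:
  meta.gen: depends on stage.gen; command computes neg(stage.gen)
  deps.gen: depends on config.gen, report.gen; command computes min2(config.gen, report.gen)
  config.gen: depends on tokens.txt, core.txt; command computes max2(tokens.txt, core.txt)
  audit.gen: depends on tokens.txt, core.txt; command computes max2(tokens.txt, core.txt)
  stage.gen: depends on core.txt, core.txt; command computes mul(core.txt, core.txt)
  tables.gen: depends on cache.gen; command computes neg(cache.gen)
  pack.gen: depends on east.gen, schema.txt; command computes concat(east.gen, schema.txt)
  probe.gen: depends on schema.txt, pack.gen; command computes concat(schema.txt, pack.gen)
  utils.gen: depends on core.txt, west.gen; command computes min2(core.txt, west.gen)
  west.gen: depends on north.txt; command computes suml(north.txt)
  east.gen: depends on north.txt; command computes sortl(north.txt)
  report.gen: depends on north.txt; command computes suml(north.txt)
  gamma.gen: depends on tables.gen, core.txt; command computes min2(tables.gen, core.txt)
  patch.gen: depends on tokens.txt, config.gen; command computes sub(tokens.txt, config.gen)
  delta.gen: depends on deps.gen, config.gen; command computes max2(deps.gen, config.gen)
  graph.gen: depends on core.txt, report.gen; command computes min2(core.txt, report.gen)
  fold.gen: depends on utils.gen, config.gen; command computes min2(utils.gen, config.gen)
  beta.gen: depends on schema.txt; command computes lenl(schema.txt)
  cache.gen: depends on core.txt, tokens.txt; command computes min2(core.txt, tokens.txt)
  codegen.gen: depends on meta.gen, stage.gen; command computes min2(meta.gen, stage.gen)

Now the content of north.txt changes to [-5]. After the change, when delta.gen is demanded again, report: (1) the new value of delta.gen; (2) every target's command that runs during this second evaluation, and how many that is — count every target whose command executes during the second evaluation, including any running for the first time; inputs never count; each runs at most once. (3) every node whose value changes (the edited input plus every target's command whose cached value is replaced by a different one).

delta.gen now evaluates to 4.
Run set: delta.gen, deps.gen, report.gen (3 run).
Changed values: deps.gen, north.txt, report.gen.

Initial pass — values computed on the first demand:
  config.gen = max2(4, -7) = 4
  report.gen = suml([-7, -6, -4, 4]) = -13
  deps.gen = min2(4, -13) = -13
  delta.gen = max2(-13, 4) = 4

Second demand — change propagation:
  report.gen: re-runs because north.txt [-7, -6, -4, 4]->[-5]; new result -5.
  deps.gen: re-runs because report.gen -13->-5; new result -5.
  delta.gen: re-runs because deps.gen -13->-5; new result 4 (unchanged).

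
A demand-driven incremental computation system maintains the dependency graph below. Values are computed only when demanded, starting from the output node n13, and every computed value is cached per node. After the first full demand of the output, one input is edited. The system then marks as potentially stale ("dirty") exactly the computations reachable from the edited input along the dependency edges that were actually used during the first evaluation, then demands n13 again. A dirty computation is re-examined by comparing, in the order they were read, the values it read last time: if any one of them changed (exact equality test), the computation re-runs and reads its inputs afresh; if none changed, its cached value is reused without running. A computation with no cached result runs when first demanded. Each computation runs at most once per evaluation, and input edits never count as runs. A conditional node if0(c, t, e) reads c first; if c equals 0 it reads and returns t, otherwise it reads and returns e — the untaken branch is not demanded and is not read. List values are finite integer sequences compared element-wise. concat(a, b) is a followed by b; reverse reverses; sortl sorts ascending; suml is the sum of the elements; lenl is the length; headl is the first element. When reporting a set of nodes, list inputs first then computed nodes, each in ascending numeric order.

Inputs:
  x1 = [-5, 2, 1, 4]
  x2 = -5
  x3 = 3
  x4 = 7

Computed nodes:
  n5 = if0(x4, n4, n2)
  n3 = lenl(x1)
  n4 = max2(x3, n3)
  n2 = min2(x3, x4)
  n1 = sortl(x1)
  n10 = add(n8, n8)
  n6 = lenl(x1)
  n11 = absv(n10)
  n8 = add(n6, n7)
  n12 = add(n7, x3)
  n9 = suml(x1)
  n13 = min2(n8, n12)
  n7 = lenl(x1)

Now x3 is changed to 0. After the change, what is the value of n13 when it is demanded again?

New value of n13: 4.

First evaluation (everything demanded from the output):
  n6 = lenl([-5, 2, 1, 4]) = 4
  n7 = lenl([-5, 2, 1, 4]) = 4
  n8 = add(4, 4) = 8
  n12 = add(4, 3) = 7
  n13 = min2(8, 7) = 7

Propagation after the edit:
  n12: runs — x3 3->0; result 4.
  n13: runs — n12 7->4; result 4.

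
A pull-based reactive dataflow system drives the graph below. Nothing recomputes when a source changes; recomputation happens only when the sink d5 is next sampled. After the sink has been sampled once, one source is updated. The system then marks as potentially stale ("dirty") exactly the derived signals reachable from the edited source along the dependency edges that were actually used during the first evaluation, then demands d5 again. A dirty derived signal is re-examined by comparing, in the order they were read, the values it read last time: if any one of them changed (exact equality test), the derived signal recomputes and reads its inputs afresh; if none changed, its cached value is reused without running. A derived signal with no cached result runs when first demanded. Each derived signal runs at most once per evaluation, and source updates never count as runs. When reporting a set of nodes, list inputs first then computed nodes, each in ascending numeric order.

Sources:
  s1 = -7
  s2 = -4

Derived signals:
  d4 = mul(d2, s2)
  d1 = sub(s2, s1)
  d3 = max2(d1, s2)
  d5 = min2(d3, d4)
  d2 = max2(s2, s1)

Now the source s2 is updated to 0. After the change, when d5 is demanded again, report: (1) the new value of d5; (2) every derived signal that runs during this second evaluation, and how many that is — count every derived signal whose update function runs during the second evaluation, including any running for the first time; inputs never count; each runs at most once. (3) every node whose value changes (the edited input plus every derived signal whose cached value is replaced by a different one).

First evaluation (everything demanded from the output):
  d1 = sub(-4, -7) = 3
  d2 = max2(-4, -7) = -4
  d3 = max2(3, -4) = 3
  d4 = mul(-4, -4) = 16
  d5 = min2(3, 16) = 3

Propagation after the edit:
  d1: runs — s2 -4->0; result 7.
  d2: runs — s2 -4->0; result 0.
  d3: runs — d1 3->7; s2 -4->0; result 7.
  d4: runs — d2 -4->0; s2 -4->0; result 0.
  d5: runs — d3 3->7; d4 16->0; result 0.

New value of d5: 0.
Derived signals that run: d1, d2, d3, d4, d5 — 5 in total.
Values that change: s2, d1, d2, d3, d4, d5.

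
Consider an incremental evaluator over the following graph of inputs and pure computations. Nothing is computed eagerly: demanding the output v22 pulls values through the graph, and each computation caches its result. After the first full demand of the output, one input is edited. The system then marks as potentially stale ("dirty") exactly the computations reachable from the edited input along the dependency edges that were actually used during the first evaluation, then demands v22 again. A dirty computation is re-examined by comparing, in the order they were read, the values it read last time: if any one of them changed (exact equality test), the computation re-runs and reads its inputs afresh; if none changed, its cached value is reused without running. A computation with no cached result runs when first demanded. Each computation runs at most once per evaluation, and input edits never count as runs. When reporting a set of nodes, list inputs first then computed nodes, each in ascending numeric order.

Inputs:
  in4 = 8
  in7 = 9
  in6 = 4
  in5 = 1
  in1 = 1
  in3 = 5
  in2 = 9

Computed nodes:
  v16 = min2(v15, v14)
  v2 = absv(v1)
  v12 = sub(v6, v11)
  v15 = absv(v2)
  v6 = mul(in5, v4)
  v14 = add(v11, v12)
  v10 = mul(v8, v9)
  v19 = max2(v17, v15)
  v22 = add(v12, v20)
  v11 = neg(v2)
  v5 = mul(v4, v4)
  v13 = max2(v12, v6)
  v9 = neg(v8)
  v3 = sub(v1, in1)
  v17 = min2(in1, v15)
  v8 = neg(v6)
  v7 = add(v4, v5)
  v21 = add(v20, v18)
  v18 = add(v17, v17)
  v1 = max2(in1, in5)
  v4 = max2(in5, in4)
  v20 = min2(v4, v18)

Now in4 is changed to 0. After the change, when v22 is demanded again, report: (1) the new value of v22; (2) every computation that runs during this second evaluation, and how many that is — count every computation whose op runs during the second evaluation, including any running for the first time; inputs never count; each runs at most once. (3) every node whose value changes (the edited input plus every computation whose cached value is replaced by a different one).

Initial pass — values computed on the first demand:
  v1 = max2(1, 1) = 1
  v2 = absv(1) = 1
  v4 = max2(1, 8) = 8
  v6 = mul(1, 8) = 8
  v11 = neg(1) = -1
  v12 = sub(8, -1) = 9
  v15 = absv(1) = 1
  v17 = min2(1, 1) = 1
  v18 = add(1, 1) = 2
  v20 = min2(8, 2) = 2
  v22 = add(9, 2) = 11

Second demand — change propagation:
  v4: re-runs because in4 8->0; new result 1.
  v6: re-runs because v4 8->1; new result 1.
  v12: re-runs because v6 8->1; new result 2.
  v20: re-runs because v4 8->1; new result 1.
  v22: re-runs because v12 9->2; v20 2->1; new result 3.

v22 now evaluates to 3.
Run set: v4, v6, v12, v20, v22 (5 run).
Changed values: in4, v4, v6, v12, v20, v22.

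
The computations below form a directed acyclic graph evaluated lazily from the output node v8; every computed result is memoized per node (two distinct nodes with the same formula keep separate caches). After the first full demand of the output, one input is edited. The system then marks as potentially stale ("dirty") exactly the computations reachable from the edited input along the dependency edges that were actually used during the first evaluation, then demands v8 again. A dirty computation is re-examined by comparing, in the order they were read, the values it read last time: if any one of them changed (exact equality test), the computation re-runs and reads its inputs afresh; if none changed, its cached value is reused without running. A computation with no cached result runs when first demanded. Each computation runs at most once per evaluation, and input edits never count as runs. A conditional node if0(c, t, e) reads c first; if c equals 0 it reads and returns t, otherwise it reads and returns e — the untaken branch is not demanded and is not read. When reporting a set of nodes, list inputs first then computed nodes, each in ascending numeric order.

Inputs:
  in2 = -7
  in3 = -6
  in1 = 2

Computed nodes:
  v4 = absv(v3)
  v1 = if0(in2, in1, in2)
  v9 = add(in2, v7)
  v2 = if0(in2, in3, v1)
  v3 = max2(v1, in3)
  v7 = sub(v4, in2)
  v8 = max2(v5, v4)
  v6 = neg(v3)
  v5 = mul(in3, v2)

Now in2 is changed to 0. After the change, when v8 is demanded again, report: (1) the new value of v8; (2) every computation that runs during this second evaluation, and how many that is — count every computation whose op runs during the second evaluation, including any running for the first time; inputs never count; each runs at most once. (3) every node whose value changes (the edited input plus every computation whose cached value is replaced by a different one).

Demanding v8 again yields 36.
6 computations run: v1, v2, v3, v4, v5, v8.
The nodes whose values change: in2, v1, v2, v3, v4, v5, v8.

First demand of the output computes:
  v1 = if0(in2=-7 -> else branch in2) = -7
  v2 = if0(in2=-7 -> else branch v1) = -7
  v3 = max2(-7, -6) = -6
  v4 = absv(-6) = 6
  v5 = mul(-6, -7) = 42
  v8 = max2(42, 6) = 42

After the edit, cleaning proceeds:
  v1: a read changed (in2 -7->0; in2 -7->0) — executes, giving 2.
  v2: a read changed (in2 -7->0; v1 -7->2) — executes, giving -6.
  v3: a read changed (v1 -7->2) — executes, giving 2.
  v4: a read changed (v3 -6->2) — executes, giving 2.
  v5: a read changed (v2 -7->-6) — executes, giving 36.
  v8: a read changed (v5 42->36; v4 6->2) — executes, giving 36.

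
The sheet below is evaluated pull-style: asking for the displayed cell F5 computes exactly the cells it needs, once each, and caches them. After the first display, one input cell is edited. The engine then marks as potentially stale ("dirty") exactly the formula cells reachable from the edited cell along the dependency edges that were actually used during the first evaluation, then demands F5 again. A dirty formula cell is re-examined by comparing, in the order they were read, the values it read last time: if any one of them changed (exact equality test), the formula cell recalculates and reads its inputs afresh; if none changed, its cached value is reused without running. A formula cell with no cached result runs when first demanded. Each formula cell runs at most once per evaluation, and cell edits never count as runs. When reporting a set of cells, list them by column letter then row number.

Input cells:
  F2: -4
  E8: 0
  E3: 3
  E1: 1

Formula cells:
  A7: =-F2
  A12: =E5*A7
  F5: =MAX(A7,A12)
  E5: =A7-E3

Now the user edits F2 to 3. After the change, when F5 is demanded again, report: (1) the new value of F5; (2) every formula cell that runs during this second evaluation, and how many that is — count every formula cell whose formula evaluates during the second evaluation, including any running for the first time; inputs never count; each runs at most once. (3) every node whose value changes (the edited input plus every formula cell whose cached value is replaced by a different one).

Demanding F5 again yields 18.
4 formula cells run: A7, A12, E5, F5.
The nodes whose values change: A7, A12, E5, F2, F5.

First demand of the output computes:
  A7 = -(-4) = 4
  E5 = 4 - 3 = 1
  A12 = 1 * 4 = 4
  F5 = MAX(4, 4) = 4

After the edit, cleaning proceeds:
  A7: a read changed (F2 -4->3) — executes, giving -3.
  E5: a read changed (A7 4->-3) — executes, giving -6.
  A12: a read changed (E5 1->-6; A7 4->-3) — executes, giving 18.
  F5: a read changed (A7 4->-3; A12 4->18) — executes, giving 18.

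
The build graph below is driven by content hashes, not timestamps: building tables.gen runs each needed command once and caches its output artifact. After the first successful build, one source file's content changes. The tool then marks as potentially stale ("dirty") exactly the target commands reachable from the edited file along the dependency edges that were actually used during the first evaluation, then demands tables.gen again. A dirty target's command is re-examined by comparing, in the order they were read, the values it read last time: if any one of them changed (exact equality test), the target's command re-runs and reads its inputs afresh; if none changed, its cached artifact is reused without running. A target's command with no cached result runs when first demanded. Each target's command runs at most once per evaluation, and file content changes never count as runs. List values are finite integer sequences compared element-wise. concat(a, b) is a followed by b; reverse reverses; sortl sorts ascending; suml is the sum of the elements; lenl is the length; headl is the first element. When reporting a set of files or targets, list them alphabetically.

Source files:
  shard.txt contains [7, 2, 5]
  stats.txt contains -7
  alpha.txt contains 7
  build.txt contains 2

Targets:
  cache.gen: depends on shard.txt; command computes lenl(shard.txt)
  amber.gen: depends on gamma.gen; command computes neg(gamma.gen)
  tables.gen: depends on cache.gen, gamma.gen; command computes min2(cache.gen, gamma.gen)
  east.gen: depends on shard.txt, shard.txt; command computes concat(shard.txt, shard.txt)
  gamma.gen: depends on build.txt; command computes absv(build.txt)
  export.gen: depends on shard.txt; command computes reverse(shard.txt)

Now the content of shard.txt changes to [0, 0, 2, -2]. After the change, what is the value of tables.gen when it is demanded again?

Initial pass — values computed on the first demand:
  cache.gen = lenl([7, 2, 5]) = 3
  gamma.gen = absv(2) = 2
  tables.gen = min2(3, 2) = 2

Second demand — change propagation:
  cache.gen: re-runs because shard.txt [7, 2, 5]->[0, 0, 2, -2]; new result 4.
  tables.gen: re-runs because cache.gen 3->4; new result 2 (unchanged).

tables.gen now evaluates to 2.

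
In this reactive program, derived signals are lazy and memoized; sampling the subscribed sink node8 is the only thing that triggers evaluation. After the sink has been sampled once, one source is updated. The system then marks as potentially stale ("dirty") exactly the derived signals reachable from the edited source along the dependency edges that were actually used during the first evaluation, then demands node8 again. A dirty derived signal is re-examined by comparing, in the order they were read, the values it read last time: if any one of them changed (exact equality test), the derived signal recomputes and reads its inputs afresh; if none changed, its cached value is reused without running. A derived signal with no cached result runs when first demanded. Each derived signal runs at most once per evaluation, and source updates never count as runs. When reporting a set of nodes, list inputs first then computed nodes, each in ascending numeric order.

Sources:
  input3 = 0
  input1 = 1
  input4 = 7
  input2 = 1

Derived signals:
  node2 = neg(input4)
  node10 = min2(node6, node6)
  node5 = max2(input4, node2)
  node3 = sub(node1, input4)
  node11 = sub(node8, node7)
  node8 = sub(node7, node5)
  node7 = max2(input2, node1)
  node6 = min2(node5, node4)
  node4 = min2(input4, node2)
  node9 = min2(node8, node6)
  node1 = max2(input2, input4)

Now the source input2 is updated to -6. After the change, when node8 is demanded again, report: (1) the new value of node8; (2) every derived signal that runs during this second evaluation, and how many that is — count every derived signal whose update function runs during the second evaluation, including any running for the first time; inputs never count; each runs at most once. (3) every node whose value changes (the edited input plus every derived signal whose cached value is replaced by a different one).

Demanding node8 again yields 0.
2 derived signals run: node1, node7.
The nodes whose values change: input2.
Note where the cutoff bites: node8 is checked, finds nothing changed, and keeps its cache.

First demand of the output computes:
  node1 = max2(1, 7) = 7
  node2 = neg(7) = -7
  node5 = max2(7, -7) = 7
  node7 = max2(1, 7) = 7
  node8 = sub(7, 7) = 0

After the edit, cleaning proceeds:
  node1: a read changed (input2 1->-6) — executes, giving 7 — identical to its old value.
  node7: a read changed (input2 1->-6) — executes, giving 7 — identical to its old value.
  node8: dirty, but its reads are unchanged (node7 unchanged, node5 unchanged); cached 0 stands.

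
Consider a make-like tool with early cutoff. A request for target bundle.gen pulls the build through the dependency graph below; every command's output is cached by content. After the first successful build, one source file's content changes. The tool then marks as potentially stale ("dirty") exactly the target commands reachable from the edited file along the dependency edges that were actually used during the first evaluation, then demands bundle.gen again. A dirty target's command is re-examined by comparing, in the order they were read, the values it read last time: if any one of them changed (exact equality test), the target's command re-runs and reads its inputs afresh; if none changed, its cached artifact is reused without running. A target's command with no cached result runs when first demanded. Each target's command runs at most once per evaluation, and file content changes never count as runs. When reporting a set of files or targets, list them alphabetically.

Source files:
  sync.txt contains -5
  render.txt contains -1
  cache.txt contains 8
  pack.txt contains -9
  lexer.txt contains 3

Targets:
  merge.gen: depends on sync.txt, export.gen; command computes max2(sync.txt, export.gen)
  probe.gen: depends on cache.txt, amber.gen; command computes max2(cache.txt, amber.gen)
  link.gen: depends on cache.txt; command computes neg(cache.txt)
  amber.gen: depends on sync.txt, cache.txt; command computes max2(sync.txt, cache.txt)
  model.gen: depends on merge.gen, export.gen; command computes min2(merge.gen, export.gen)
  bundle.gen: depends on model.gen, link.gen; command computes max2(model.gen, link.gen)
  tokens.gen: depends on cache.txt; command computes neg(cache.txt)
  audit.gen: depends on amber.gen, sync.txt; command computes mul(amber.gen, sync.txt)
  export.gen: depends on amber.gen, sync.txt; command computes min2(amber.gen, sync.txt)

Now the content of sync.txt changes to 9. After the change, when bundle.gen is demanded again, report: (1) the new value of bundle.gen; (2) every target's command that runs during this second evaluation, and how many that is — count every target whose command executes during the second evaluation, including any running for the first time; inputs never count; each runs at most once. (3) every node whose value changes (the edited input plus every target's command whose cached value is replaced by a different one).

First demand of the output computes:
  amber.gen = max2(-5, 8) = 8
  export.gen = min2(8, -5) = -5
  link.gen = neg(8) = -8
  merge.gen = max2(-5, -5) = -5
  model.gen = min2(-5, -5) = -5
  bundle.gen = max2(-5, -8) = -5

After the edit, cleaning proceeds:
  amber.gen: a read changed (sync.txt -5->9) — executes, giving 9.
  export.gen: a read changed (amber.gen 8->9; sync.txt -5->9) — executes, giving 9.
  merge.gen: a read changed (sync.txt -5->9; export.gen -5->9) — executes, giving 9.
  model.gen: a read changed (merge.gen -5->9; export.gen -5->9) — executes, giving 9.
  bundle.gen: a read changed (model.gen -5->9) — executes, giving 9.

Demanding bundle.gen again yields 9.
5 target commands run: amber.gen, bundle.gen, export.gen, merge.gen, model.gen.
The nodes whose values change: amber.gen, bundle.gen, export.gen, merge.gen, model.gen, sync.txt.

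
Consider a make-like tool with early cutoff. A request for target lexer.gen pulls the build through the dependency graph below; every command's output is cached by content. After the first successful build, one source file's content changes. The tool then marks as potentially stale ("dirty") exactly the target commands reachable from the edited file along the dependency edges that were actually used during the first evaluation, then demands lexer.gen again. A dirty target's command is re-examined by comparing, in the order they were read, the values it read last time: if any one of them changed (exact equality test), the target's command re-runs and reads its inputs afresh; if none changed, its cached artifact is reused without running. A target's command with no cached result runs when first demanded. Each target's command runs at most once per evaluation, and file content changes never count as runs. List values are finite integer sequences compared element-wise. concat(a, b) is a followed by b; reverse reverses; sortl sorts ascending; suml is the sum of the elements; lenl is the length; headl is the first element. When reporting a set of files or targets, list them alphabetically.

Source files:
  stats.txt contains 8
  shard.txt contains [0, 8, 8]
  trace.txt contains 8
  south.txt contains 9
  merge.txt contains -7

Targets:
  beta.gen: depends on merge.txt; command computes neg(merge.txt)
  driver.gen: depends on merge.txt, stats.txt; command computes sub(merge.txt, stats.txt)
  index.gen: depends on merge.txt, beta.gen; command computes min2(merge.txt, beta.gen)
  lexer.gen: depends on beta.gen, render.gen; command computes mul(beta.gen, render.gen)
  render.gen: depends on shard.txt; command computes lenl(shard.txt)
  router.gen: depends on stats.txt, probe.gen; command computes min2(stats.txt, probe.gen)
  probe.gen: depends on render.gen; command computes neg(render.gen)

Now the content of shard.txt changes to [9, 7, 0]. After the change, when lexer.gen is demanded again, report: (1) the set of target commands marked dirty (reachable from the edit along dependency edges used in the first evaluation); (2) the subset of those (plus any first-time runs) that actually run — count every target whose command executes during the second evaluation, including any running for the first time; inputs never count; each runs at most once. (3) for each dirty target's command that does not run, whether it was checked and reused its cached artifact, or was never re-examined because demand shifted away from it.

The edit dirties: lexer.gen, render.gen.
1 target commands run: render.gen.
Cache hits after checking: lexer.gen.
Note the absorption at render.gen: it re-runs yet its value is the same, leaving the output's value untouched.

First demand of the output computes:
  beta.gen = neg(-7) = 7
  render.gen = lenl([0, 8, 8]) = 3
  lexer.gen = mul(7, 3) = 21

After the edit, cleaning proceeds:
  render.gen: a read changed (shard.txt [0, 8, 8]->[9, 7, 0]) — executes, giving 3 — identical to its old value.
  lexer.gen: dirty, but its reads are unchanged (beta.gen unchanged, render.gen unchanged); cached 21 stands.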